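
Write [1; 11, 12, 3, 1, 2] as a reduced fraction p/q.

Fold from the inside: start with 2/1.
  1 + 1/2 = 3/2
  3 + 2/3 = 11/3
  12 + 3/11 = 135/11
  11 + 11/135 = 1496/135
  1 + 135/1496 = 1631/1496

1631/1496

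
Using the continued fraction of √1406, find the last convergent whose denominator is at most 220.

√1406 = [37; 2, 74, …] (period length 2).
Convergents:
  p_0/q_0 = 37/1
  p_1/q_1 = 75/2
  p_2/q_2 = 5587/149
  p_3/q_3 = 11249/300
q_2 = 149 ≤ 220 < 300 = q_3, so the answer is 5587/149.

5587/149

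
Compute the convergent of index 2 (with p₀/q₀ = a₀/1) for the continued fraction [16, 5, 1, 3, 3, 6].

Using pₖ = aₖpₖ₋₁ + pₖ₋₂, qₖ = aₖqₖ₋₁ + qₖ₋₂ (with p₋₁=1, p₋₂=0, q₋₁=0, q₋₂=1):
  k=0: a=16, p=16, q=1
  k=1: a=5, p=81, q=5
  k=2: a=1, p=97, q=6

97/6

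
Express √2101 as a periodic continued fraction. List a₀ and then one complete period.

a₀ = ⌊√2101⌋ = 45.
With m₀=0, d₀=1 and mₖ₊₁ = dₖaₖ − mₖ, dₖ₊₁ = (n − mₖ₊₁²)/dₖ, aₖ₊₁ = ⌊(a₀+mₖ₊₁)/dₖ₊₁⌋:
  k=1: m=45, d=76, a=1
  k=2: m=31, d=15, a=5
  k=3: m=44, d=11, a=8
  k=4: m=44, d=15, a=5
  k=5: m=31, d=76, a=1
  k=6: m=45, d=1, a=90
d=1 and a=2a₀=90 at k=6, so the next step gives (m, d) = (45, 76) again — its k=1 value — and the period has length 6.

[45; 1, 5, 8, 5, 1, 90]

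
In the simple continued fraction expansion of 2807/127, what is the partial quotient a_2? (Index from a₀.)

1

2807 = 22·127 + 13   →  a_0 = 22
127 = 9·13 + 10   →  a_1 = 9
13 = 1·10 + 3   →  a_2 = 1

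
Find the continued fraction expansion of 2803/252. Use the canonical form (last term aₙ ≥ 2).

2803 = 11·252 + 31
252 = 8·31 + 4
31 = 7·4 + 3
4 = 1·3 + 1
3 = 3·1 + 0  (stop)
So 2803/252 = [11; 8, 7, 1, 3].

[11; 8, 7, 1, 3]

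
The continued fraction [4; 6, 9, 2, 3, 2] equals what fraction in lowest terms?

3839/922

Using pₖ = aₖpₖ₋₁ + pₖ₋₂ and qₖ = aₖqₖ₋₁ + qₖ₋₂:
  k=0: a=4, p=4, q=1
  k=1: a=6, p=25, q=6
  k=2: a=9, p=229, q=55
  k=3: a=2, p=483, q=116
  k=4: a=3, p=1678, q=403
  k=5: a=2, p=3839, q=922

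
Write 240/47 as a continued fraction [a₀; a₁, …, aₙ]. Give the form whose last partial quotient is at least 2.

[5; 9, 2, 2]

240 = 5×47 + 5
47 = 9×5 + 2
5 = 2×2 + 1
2 = 2×1 + 0  (stop)
So 240/47 = [5; 9, 2, 2].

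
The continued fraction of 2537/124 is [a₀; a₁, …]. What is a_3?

2537 = 20·124 + 57   →  a_0 = 20
124 = 2·57 + 10   →  a_1 = 2
57 = 5·10 + 7   →  a_2 = 5
10 = 1·7 + 3   →  a_3 = 1

1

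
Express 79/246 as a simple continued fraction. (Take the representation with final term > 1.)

[0; 3, 8, 1, 3, 2]

79 = 0·246 + 79
246 = 3·79 + 9
79 = 8·9 + 7
9 = 1·7 + 2
7 = 3·2 + 1
2 = 2·1 + 0  (stop)
So 79/246 = [0; 3, 8, 1, 3, 2].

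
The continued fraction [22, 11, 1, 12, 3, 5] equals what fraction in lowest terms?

56093/2540

Fold from the inside: start with 5/1.
  3 + 1/5 = 16/5
  12 + 5/16 = 197/16
  1 + 16/197 = 213/197
  11 + 197/213 = 2540/213
  22 + 213/2540 = 56093/2540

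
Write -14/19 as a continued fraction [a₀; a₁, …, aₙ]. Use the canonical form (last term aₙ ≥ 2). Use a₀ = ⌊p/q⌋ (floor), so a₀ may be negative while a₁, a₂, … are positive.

[-1; 3, 1, 4]

-14 = -1×19 + 5
19 = 3×5 + 4
5 = 1×4 + 1
4 = 4×1 + 0  (stop)
So -14/19 = [-1; 3, 1, 4].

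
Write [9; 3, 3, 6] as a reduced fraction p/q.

Fold from the inside: start with 6/1.
  3 + 1/6 = 19/6
  3 + 6/19 = 63/19
  9 + 19/63 = 586/63

586/63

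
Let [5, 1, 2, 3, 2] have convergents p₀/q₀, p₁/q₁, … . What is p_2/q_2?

17/3

Using pₖ = aₖpₖ₋₁ + pₖ₋₂, qₖ = aₖqₖ₋₁ + qₖ₋₂ (with p₋₁=1, p₋₂=0, q₋₁=0, q₋₂=1):
  k=0: a=5, p=5, q=1
  k=1: a=1, p=6, q=1
  k=2: a=2, p=17, q=3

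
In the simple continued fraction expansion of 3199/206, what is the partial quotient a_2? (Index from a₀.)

3199 = 15·206 + 109   →  a_0 = 15
206 = 1·109 + 97   →  a_1 = 1
109 = 1·97 + 12   →  a_2 = 1

1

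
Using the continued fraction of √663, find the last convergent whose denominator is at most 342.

5330/207

√663 = [25; 1, 2, 1, 50, …] (period length 4).
Convergents:
  p_0/q_0 = 25/1
  p_1/q_1 = 26/1
  p_2/q_2 = 77/3
  p_3/q_3 = 103/4
  p_4/q_4 = 5227/203
  p_5/q_5 = 5330/207
  p_6/q_6 = 15887/617
q_5 = 207 ≤ 342 < 617 = q_6, so the answer is 5330/207.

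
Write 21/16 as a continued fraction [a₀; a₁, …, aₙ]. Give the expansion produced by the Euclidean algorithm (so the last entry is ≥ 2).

21 = 1×16 + 5
16 = 3×5 + 1
5 = 5×1 + 0  (stop)
So 21/16 = [1; 3, 5].

[1; 3, 5]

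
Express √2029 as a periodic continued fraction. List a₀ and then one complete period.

a₀ = ⌊√2029⌋ = 45.
With m₀=0, d₀=1 and mₖ₊₁ = dₖaₖ − mₖ, dₖ₊₁ = (n − mₖ₊₁²)/dₖ, aₖ₊₁ = ⌊(a₀+mₖ₊₁)/dₖ₊₁⌋:
  k=1: m=45, d=4, a=22
  k=2: m=43, d=45, a=1
  k=3: m=2, d=45, a=1
  k=4: m=43, d=4, a=22
  k=5: m=45, d=1, a=90
d=1 and a=2a₀=90 at k=5, so the next step gives (m, d) = (45, 4) again — its k=1 value — and the period has length 5.

[45; 22, 1, 1, 22, 90]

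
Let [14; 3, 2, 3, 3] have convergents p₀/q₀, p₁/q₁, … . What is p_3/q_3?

Using pₖ = aₖpₖ₋₁ + pₖ₋₂, qₖ = aₖqₖ₋₁ + qₖ₋₂ (with p₋₁=1, p₋₂=0, q₋₁=0, q₋₂=1):
  k=0: a=14, p=14, q=1
  k=1: a=3, p=43, q=3
  k=2: a=2, p=100, q=7
  k=3: a=3, p=343, q=24

343/24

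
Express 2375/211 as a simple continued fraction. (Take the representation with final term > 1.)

2375 = 11*211 + 54
211 = 3*54 + 49
54 = 1*49 + 5
49 = 9*5 + 4
5 = 1*4 + 1
4 = 4*1 + 0  (stop)
So 2375/211 = [11; 3, 1, 9, 1, 4].

[11; 3, 1, 9, 1, 4]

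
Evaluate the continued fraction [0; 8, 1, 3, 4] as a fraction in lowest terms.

Fold from the inside: start with 4/1.
  3 + 1/4 = 13/4
  1 + 4/13 = 17/13
  8 + 13/17 = 149/17
  0 + 17/149 = 17/149

17/149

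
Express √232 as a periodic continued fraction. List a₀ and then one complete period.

[15; 4, 3, 7, 3, 4, 30]

a₀ = ⌊√232⌋ = 15.
With m₀=0, d₀=1 and mₖ₊₁ = dₖaₖ − mₖ, dₖ₊₁ = (n − mₖ₊₁²)/dₖ, aₖ₊₁ = ⌊(a₀+mₖ₊₁)/dₖ₊₁⌋:
  k=1: m=15, d=7, a=4
  k=2: m=13, d=9, a=3
  k=3: m=14, d=4, a=7
  k=4: m=14, d=9, a=3
  k=5: m=13, d=7, a=4
  k=6: m=15, d=1, a=30
d=1 and a=2a₀=30 at k=6, so the next step gives (m, d) = (15, 7) again — its k=1 value — and the period has length 6.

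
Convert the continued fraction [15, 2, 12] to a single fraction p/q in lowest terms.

Using pₖ = aₖpₖ₋₁ + pₖ₋₂ and qₖ = aₖqₖ₋₁ + qₖ₋₂:
  k=0: a=15, p=15, q=1
  k=1: a=2, p=31, q=2
  k=2: a=12, p=387, q=25

387/25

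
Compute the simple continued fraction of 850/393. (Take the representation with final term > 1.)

[2; 6, 7, 9]

850 = 2·393 + 64
393 = 6·64 + 9
64 = 7·9 + 1
9 = 9·1 + 0  (stop)
So 850/393 = [2; 6, 7, 9].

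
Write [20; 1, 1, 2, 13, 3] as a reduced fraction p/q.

Using pₖ = aₖpₖ₋₁ + pₖ₋₂ and qₖ = aₖqₖ₋₁ + qₖ₋₂:
  k=0: a=20, p=20, q=1
  k=1: a=1, p=21, q=1
  k=2: a=1, p=41, q=2
  k=3: a=2, p=103, q=5
  k=4: a=13, p=1380, q=67
  k=5: a=3, p=4243, q=206

4243/206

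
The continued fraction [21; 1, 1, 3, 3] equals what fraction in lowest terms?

Fold from the inside: start with 3/1.
  3 + 1/3 = 10/3
  1 + 3/10 = 13/10
  1 + 10/13 = 23/13
  21 + 13/23 = 496/23

496/23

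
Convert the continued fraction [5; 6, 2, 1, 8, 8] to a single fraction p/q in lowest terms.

6906/1339

Fold from the inside: start with 8/1.
  8 + 1/8 = 65/8
  1 + 8/65 = 73/65
  2 + 65/73 = 211/73
  6 + 73/211 = 1339/211
  5 + 211/1339 = 6906/1339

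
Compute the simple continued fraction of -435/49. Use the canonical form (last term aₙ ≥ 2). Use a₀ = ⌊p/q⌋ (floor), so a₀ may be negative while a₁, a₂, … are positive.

-435 = -9×49 + 6
49 = 8×6 + 1
6 = 6×1 + 0  (stop)
So -435/49 = [-9; 8, 6].

[-9; 8, 6]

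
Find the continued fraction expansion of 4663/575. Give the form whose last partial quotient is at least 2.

[8; 9, 7, 1, 7]

4663 = 8*575 + 63
575 = 9*63 + 8
63 = 7*8 + 7
8 = 1*7 + 1
7 = 7*1 + 0  (stop)
So 4663/575 = [8; 9, 7, 1, 7].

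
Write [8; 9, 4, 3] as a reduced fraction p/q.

Using pₖ = aₖpₖ₋₁ + pₖ₋₂ and qₖ = aₖqₖ₋₁ + qₖ₋₂:
  k=0: a=8, p=8, q=1
  k=1: a=9, p=73, q=9
  k=2: a=4, p=300, q=37
  k=3: a=3, p=973, q=120

973/120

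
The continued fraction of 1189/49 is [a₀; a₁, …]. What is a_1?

3

1189 = 24·49 + 13   →  a_0 = 24
49 = 3·13 + 10   →  a_1 = 3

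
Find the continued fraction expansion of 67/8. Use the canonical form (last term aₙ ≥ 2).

[8; 2, 1, 2]

67 = 8*8 + 3
8 = 2*3 + 2
3 = 1*2 + 1
2 = 2*1 + 0  (stop)
So 67/8 = [8; 2, 1, 2].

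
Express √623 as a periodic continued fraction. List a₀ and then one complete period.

a₀ = ⌊√623⌋ = 24.
With m₀=0, d₀=1 and mₖ₊₁ = dₖaₖ − mₖ, dₖ₊₁ = (n − mₖ₊₁²)/dₖ, aₖ₊₁ = ⌊(a₀+mₖ₊₁)/dₖ₊₁⌋:
  k=1: m=24, d=47, a=1
  k=2: m=23, d=2, a=23
  k=3: m=23, d=47, a=1
  k=4: m=24, d=1, a=48
d=1 and a=2a₀=48 at k=4, so the next step gives (m, d) = (24, 47) again — its k=1 value — and the period has length 4.

[24; 1, 23, 1, 48]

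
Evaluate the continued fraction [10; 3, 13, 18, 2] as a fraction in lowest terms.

15343/1486

Fold from the inside: start with 2/1.
  18 + 1/2 = 37/2
  13 + 2/37 = 483/37
  3 + 37/483 = 1486/483
  10 + 483/1486 = 15343/1486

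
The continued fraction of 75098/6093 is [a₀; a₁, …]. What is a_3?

75098 = 12·6093 + 1982   →  a_0 = 12
6093 = 3·1982 + 147   →  a_1 = 3
1982 = 13·147 + 71   →  a_2 = 13
147 = 2·71 + 5   →  a_3 = 2

2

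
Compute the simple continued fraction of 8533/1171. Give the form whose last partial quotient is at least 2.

8533 = 7*1171 + 336
1171 = 3*336 + 163
336 = 2*163 + 10
163 = 16*10 + 3
10 = 3*3 + 1
3 = 3*1 + 0  (stop)
So 8533/1171 = [7; 3, 2, 16, 3, 3].

[7; 3, 2, 16, 3, 3]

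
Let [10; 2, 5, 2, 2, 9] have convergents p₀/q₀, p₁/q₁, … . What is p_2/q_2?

Using pₖ = aₖpₖ₋₁ + pₖ₋₂, qₖ = aₖqₖ₋₁ + qₖ₋₂ (with p₋₁=1, p₋₂=0, q₋₁=0, q₋₂=1):
  k=0: a=10, p=10, q=1
  k=1: a=2, p=21, q=2
  k=2: a=5, p=115, q=11

115/11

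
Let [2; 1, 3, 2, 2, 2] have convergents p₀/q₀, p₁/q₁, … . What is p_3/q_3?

25/9

Using pₖ = aₖpₖ₋₁ + pₖ₋₂, qₖ = aₖqₖ₋₁ + qₖ₋₂ (with p₋₁=1, p₋₂=0, q₋₁=0, q₋₂=1):
  k=0: a=2, p=2, q=1
  k=1: a=1, p=3, q=1
  k=2: a=3, p=11, q=4
  k=3: a=2, p=25, q=9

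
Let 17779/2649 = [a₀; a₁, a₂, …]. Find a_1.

17779 = 6·2649 + 1885   →  a_0 = 6
2649 = 1·1885 + 764   →  a_1 = 1

1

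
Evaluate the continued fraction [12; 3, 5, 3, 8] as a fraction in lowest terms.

Fold from the inside: start with 8/1.
  3 + 1/8 = 25/8
  5 + 8/25 = 133/25
  3 + 25/133 = 424/133
  12 + 133/424 = 5221/424

5221/424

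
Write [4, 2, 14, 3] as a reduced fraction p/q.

Fold from the inside: start with 3/1.
  14 + 1/3 = 43/3
  2 + 3/43 = 89/43
  4 + 43/89 = 399/89

399/89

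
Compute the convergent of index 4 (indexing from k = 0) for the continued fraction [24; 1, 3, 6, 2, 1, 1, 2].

Using pₖ = aₖpₖ₋₁ + pₖ₋₂, qₖ = aₖqₖ₋₁ + qₖ₋₂ (with p₋₁=1, p₋₂=0, q₋₁=0, q₋₂=1):
  k=0: a=24, p=24, q=1
  k=1: a=1, p=25, q=1
  k=2: a=3, p=99, q=4
  k=3: a=6, p=619, q=25
  k=4: a=2, p=1337, q=54

1337/54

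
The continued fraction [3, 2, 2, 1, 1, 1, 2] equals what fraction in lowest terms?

Using pₖ = aₖpₖ₋₁ + pₖ₋₂ and qₖ = aₖqₖ₋₁ + qₖ₋₂:
  k=0: a=3, p=3, q=1
  k=1: a=2, p=7, q=2
  k=2: a=2, p=17, q=5
  k=3: a=1, p=24, q=7
  k=4: a=1, p=41, q=12
  k=5: a=1, p=65, q=19
  k=6: a=2, p=171, q=50

171/50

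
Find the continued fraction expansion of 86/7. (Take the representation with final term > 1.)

86 = 12*7 + 2
7 = 3*2 + 1
2 = 2*1 + 0  (stop)
So 86/7 = [12; 3, 2].

[12; 3, 2]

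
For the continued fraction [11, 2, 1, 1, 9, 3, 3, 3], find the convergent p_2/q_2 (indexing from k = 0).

34/3

Using pₖ = aₖpₖ₋₁ + pₖ₋₂, qₖ = aₖqₖ₋₁ + qₖ₋₂ (with p₋₁=1, p₋₂=0, q₋₁=0, q₋₂=1):
  k=0: a=11, p=11, q=1
  k=1: a=2, p=23, q=2
  k=2: a=1, p=34, q=3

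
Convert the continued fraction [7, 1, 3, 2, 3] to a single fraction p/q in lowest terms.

241/31

Fold from the inside: start with 3/1.
  2 + 1/3 = 7/3
  3 + 3/7 = 24/7
  1 + 7/24 = 31/24
  7 + 24/31 = 241/31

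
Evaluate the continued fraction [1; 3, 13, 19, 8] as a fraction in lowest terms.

Fold from the inside: start with 8/1.
  19 + 1/8 = 153/8
  13 + 8/153 = 1997/153
  3 + 153/1997 = 6144/1997
  1 + 1997/6144 = 8141/6144

8141/6144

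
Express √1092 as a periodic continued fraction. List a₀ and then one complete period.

a₀ = ⌊√1092⌋ = 33.
With m₀=0, d₀=1 and mₖ₊₁ = dₖaₖ − mₖ, dₖ₊₁ = (n − mₖ₊₁²)/dₖ, aₖ₊₁ = ⌊(a₀+mₖ₊₁)/dₖ₊₁⌋:
  k=1: m=33, d=3, a=22
  k=2: m=33, d=1, a=66
d=1 and a=2a₀=66 at k=2, so the next step gives (m, d) = (33, 3) again — its k=1 value — and the period has length 2.

[33; 22, 66]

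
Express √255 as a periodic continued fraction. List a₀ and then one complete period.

[15; 1, 30]

a₀ = ⌊√255⌋ = 15.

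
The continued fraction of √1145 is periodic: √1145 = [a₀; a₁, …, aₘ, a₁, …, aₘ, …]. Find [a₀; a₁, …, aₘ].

[33; 1, 5, 5, 1, 66]

a₀ = ⌊√1145⌋ = 33.
With m₀=0, d₀=1 and mₖ₊₁ = dₖaₖ − mₖ, dₖ₊₁ = (n − mₖ₊₁²)/dₖ, aₖ₊₁ = ⌊(a₀+mₖ₊₁)/dₖ₊₁⌋:
  k=1: m=33, d=56, a=1
  k=2: m=23, d=11, a=5
  k=3: m=32, d=11, a=5
  k=4: m=23, d=56, a=1
  k=5: m=33, d=1, a=66
d=1 and a=2a₀=66 at k=5, so the next step gives (m, d) = (33, 56) again — its k=1 value — and the period has length 5.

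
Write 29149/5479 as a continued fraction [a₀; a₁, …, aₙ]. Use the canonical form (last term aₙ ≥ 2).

[5; 3, 8, 12, 18]

29149 = 5×5479 + 1754
5479 = 3×1754 + 217
1754 = 8×217 + 18
217 = 12×18 + 1
18 = 18×1 + 0  (stop)
So 29149/5479 = [5; 3, 8, 12, 18].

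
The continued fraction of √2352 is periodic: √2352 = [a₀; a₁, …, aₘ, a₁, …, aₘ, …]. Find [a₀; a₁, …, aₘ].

a₀ = ⌊√2352⌋ = 48.
With m₀=0, d₀=1 and mₖ₊₁ = dₖaₖ − mₖ, dₖ₊₁ = (n − mₖ₊₁²)/dₖ, aₖ₊₁ = ⌊(a₀+mₖ₊₁)/dₖ₊₁⌋:
  k=1: m=48, d=48, a=2
  k=2: m=48, d=1, a=96
d=1 and a=2a₀=96 at k=2, so the next step gives (m, d) = (48, 48) again — its k=1 value — and the period has length 2.

[48; 2, 96]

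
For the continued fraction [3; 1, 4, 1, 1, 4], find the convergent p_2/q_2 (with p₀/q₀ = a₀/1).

Using pₖ = aₖpₖ₋₁ + pₖ₋₂, qₖ = aₖqₖ₋₁ + qₖ₋₂ (with p₋₁=1, p₋₂=0, q₋₁=0, q₋₂=1):
  k=0: a=3, p=3, q=1
  k=1: a=1, p=4, q=1
  k=2: a=4, p=19, q=5

19/5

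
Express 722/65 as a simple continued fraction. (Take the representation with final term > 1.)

[11; 9, 3, 2]

722 = 11×65 + 7
65 = 9×7 + 2
7 = 3×2 + 1
2 = 2×1 + 0  (stop)
So 722/65 = [11; 9, 3, 2].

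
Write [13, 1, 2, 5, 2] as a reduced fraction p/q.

Fold from the inside: start with 2/1.
  5 + 1/2 = 11/2
  2 + 2/11 = 24/11
  1 + 11/24 = 35/24
  13 + 24/35 = 479/35

479/35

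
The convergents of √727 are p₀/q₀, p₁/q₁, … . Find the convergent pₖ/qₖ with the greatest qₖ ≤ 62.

√727 = [26; 1, 25, 1, 52, …] (period length 4).
Convergents:
  p_0/q_0 = 26/1
  p_1/q_1 = 27/1
  p_2/q_2 = 701/26
  p_3/q_3 = 728/27
  p_4/q_4 = 38557/1430
q_3 = 27 ≤ 62 < 1430 = q_4, so the answer is 728/27.

728/27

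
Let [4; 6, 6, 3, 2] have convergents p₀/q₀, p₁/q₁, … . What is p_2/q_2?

154/37

Using pₖ = aₖpₖ₋₁ + pₖ₋₂, qₖ = aₖqₖ₋₁ + qₖ₋₂ (with p₋₁=1, p₋₂=0, q₋₁=0, q₋₂=1):
  k=0: a=4, p=4, q=1
  k=1: a=6, p=25, q=6
  k=2: a=6, p=154, q=37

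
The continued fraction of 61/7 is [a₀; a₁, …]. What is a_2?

2

61 = 8·7 + 5   →  a_0 = 8
7 = 1·5 + 2   →  a_1 = 1
5 = 2·2 + 1   →  a_2 = 2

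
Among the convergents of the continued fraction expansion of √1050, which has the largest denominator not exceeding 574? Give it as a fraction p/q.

8749/270

√1050 = [32; 2, 2, 10, 2, 2, 64, …] (period length 6).
Convergents:
  p_0/q_0 = 32/1
  p_1/q_1 = 65/2
  p_2/q_2 = 162/5
  p_3/q_3 = 1685/52
  p_4/q_4 = 3532/109
  p_5/q_5 = 8749/270
  p_6/q_6 = 563468/17389
q_5 = 270 ≤ 574 < 17389 = q_6, so the answer is 8749/270.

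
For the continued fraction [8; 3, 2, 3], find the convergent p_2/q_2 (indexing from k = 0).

58/7

Using pₖ = aₖpₖ₋₁ + pₖ₋₂, qₖ = aₖqₖ₋₁ + qₖ₋₂ (with p₋₁=1, p₋₂=0, q₋₁=0, q₋₂=1):
  k=0: a=8, p=8, q=1
  k=1: a=3, p=25, q=3
  k=2: a=2, p=58, q=7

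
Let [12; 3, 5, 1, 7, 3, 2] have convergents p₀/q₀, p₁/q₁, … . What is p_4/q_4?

1835/149

Using pₖ = aₖpₖ₋₁ + pₖ₋₂, qₖ = aₖqₖ₋₁ + qₖ₋₂ (with p₋₁=1, p₋₂=0, q₋₁=0, q₋₂=1):
  k=0: a=12, p=12, q=1
  k=1: a=3, p=37, q=3
  k=2: a=5, p=197, q=16
  k=3: a=1, p=234, q=19
  k=4: a=7, p=1835, q=149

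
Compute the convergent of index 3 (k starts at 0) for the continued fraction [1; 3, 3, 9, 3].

121/93

Using pₖ = aₖpₖ₋₁ + pₖ₋₂, qₖ = aₖqₖ₋₁ + qₖ₋₂ (with p₋₁=1, p₋₂=0, q₋₁=0, q₋₂=1):
  k=0: a=1, p=1, q=1
  k=1: a=3, p=4, q=3
  k=2: a=3, p=13, q=10
  k=3: a=9, p=121, q=93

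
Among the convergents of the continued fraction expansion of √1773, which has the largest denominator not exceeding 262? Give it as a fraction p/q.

10232/243

√1773 = [42; 9, 2, 1, 8, 1, 2, 9, 84, …] (period length 8).
Convergents:
  p_0/q_0 = 42/1
  p_1/q_1 = 379/9
  p_2/q_2 = 800/19
  p_3/q_3 = 1179/28
  p_4/q_4 = 10232/243
  p_5/q_5 = 11411/271
q_4 = 243 ≤ 262 < 271 = q_5, so the answer is 10232/243.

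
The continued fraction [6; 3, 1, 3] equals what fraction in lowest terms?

94/15

Using pₖ = aₖpₖ₋₁ + pₖ₋₂ and qₖ = aₖqₖ₋₁ + qₖ₋₂:
  k=0: a=6, p=6, q=1
  k=1: a=3, p=19, q=3
  k=2: a=1, p=25, q=4
  k=3: a=3, p=94, q=15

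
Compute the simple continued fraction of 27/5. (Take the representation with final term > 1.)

27 = 5*5 + 2
5 = 2*2 + 1
2 = 2*1 + 0  (stop)
So 27/5 = [5; 2, 2].

[5; 2, 2]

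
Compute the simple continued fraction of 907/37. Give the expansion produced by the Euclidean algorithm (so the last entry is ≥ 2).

[24; 1, 1, 18]

907 = 24·37 + 19
37 = 1·19 + 18
19 = 1·18 + 1
18 = 18·1 + 0  (stop)
So 907/37 = [24; 1, 1, 18].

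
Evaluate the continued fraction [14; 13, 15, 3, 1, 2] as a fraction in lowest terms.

30898/2195

Fold from the inside: start with 2/1.
  1 + 1/2 = 3/2
  3 + 2/3 = 11/3
  15 + 3/11 = 168/11
  13 + 11/168 = 2195/168
  14 + 168/2195 = 30898/2195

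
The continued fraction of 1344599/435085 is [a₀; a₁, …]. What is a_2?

1344599 = 3·435085 + 39344   →  a_0 = 3
435085 = 11·39344 + 2301   →  a_1 = 11
39344 = 17·2301 + 227   →  a_2 = 17

17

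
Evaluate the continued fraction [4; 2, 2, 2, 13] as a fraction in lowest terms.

711/161

Using pₖ = aₖpₖ₋₁ + pₖ₋₂ and qₖ = aₖqₖ₋₁ + qₖ₋₂:
  k=0: a=4, p=4, q=1
  k=1: a=2, p=9, q=2
  k=2: a=2, p=22, q=5
  k=3: a=2, p=53, q=12
  k=4: a=13, p=711, q=161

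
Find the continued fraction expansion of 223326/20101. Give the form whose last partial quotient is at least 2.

223326 = 11×20101 + 2215
20101 = 9×2215 + 166
2215 = 13×166 + 57
166 = 2×57 + 52
57 = 1×52 + 5
52 = 10×5 + 2
5 = 2×2 + 1
2 = 2×1 + 0  (stop)
So 223326/20101 = [11; 9, 13, 2, 1, 10, 2, 2].

[11; 9, 13, 2, 1, 10, 2, 2]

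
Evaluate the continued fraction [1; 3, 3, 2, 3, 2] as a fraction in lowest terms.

236/181

Fold from the inside: start with 2/1.
  3 + 1/2 = 7/2
  2 + 2/7 = 16/7
  3 + 7/16 = 55/16
  3 + 16/55 = 181/55
  1 + 55/181 = 236/181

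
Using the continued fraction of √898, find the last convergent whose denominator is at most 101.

899/30

√898 = [29; 1, 28, 1, 58, …] (period length 4).
Convergents:
  p_0/q_0 = 29/1
  p_1/q_1 = 30/1
  p_2/q_2 = 869/29
  p_3/q_3 = 899/30
  p_4/q_4 = 53011/1769
q_3 = 30 ≤ 101 < 1769 = q_4, so the answer is 899/30.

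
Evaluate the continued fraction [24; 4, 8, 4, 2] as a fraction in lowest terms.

7394/305

Using pₖ = aₖpₖ₋₁ + pₖ₋₂ and qₖ = aₖqₖ₋₁ + qₖ₋₂:
  k=0: a=24, p=24, q=1
  k=1: a=4, p=97, q=4
  k=2: a=8, p=800, q=33
  k=3: a=4, p=3297, q=136
  k=4: a=2, p=7394, q=305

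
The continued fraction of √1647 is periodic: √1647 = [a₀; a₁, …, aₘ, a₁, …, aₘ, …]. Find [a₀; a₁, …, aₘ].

[40; 1, 1, 2, 1, 1, 80]

a₀ = ⌊√1647⌋ = 40.
With m₀=0, d₀=1 and mₖ₊₁ = dₖaₖ − mₖ, dₖ₊₁ = (n − mₖ₊₁²)/dₖ, aₖ₊₁ = ⌊(a₀+mₖ₊₁)/dₖ₊₁⌋:
  k=1: m=40, d=47, a=1
  k=2: m=7, d=34, a=1
  k=3: m=27, d=27, a=2
  k=4: m=27, d=34, a=1
  k=5: m=7, d=47, a=1
  k=6: m=40, d=1, a=80
d=1 and a=2a₀=80 at k=6, so the next step gives (m, d) = (40, 47) again — its k=1 value — and the period has length 6.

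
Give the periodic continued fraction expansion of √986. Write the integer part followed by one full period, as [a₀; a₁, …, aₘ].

[31; 2, 2, 62]

a₀ = ⌊√986⌋ = 31.
With m₀=0, d₀=1 and mₖ₊₁ = dₖaₖ − mₖ, dₖ₊₁ = (n − mₖ₊₁²)/dₖ, aₖ₊₁ = ⌊(a₀+mₖ₊₁)/dₖ₊₁⌋:
  k=1: m=31, d=25, a=2
  k=2: m=19, d=25, a=2
  k=3: m=31, d=1, a=62
d=1 and a=2a₀=62 at k=3, so the next step gives (m, d) = (31, 25) again — its k=1 value — and the period has length 3.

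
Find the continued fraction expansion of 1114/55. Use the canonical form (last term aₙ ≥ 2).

[20; 3, 1, 13]

1114 = 20·55 + 14
55 = 3·14 + 13
14 = 1·13 + 1
13 = 13·1 + 0  (stop)
So 1114/55 = [20; 3, 1, 13].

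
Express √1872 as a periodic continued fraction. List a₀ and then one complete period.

[43; 3, 1, 3, 86]

a₀ = ⌊√1872⌋ = 43.
With m₀=0, d₀=1 and mₖ₊₁ = dₖaₖ − mₖ, dₖ₊₁ = (n − mₖ₊₁²)/dₖ, aₖ₊₁ = ⌊(a₀+mₖ₊₁)/dₖ₊₁⌋:
  k=1: m=43, d=23, a=3
  k=2: m=26, d=52, a=1
  k=3: m=26, d=23, a=3
  k=4: m=43, d=1, a=86
d=1 and a=2a₀=86 at k=4, so the next step gives (m, d) = (43, 23) again — its k=1 value — and the period has length 4.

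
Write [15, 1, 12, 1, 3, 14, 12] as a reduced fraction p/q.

150720/9463

Fold from the inside: start with 12/1.
  14 + 1/12 = 169/12
  3 + 12/169 = 519/169
  1 + 169/519 = 688/519
  12 + 519/688 = 8775/688
  1 + 688/8775 = 9463/8775
  15 + 8775/9463 = 150720/9463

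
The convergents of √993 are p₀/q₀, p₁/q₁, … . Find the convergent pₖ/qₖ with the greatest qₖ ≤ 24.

63/2

√993 = [31; 1, 1, 20, 1, 1, 62, …] (period length 6).
Convergents:
  p_0/q_0 = 31/1
  p_1/q_1 = 32/1
  p_2/q_2 = 63/2
  p_3/q_3 = 1292/41
q_2 = 2 ≤ 24 < 41 = q_3, so the answer is 63/2.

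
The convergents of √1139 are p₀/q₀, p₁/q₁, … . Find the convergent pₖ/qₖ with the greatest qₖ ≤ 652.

√1139 = [33; 1, 2, 1, 66, …] (period length 4).
Convergents:
  p_0/q_0 = 33/1
  p_1/q_1 = 34/1
  p_2/q_2 = 101/3
  p_3/q_3 = 135/4
  p_4/q_4 = 9011/267
  p_5/q_5 = 9146/271
  p_6/q_6 = 27303/809
q_5 = 271 ≤ 652 < 809 = q_6, so the answer is 9146/271.

9146/271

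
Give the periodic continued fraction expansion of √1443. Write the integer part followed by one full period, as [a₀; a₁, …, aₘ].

a₀ = ⌊√1443⌋ = 37.

[37; 1, 74]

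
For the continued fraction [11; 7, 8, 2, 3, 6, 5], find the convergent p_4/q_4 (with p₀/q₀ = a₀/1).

Using pₖ = aₖpₖ₋₁ + pₖ₋₂, qₖ = aₖqₖ₋₁ + qₖ₋₂ (with p₋₁=1, p₋₂=0, q₋₁=0, q₋₂=1):
  k=0: a=11, p=11, q=1
  k=1: a=7, p=78, q=7
  k=2: a=8, p=635, q=57
  k=3: a=2, p=1348, q=121
  k=4: a=3, p=4679, q=420

4679/420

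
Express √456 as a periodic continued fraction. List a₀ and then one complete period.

a₀ = ⌊√456⌋ = 21.
With m₀=0, d₀=1 and mₖ₊₁ = dₖaₖ − mₖ, dₖ₊₁ = (n − mₖ₊₁²)/dₖ, aₖ₊₁ = ⌊(a₀+mₖ₊₁)/dₖ₊₁⌋:
  k=1: m=21, d=15, a=2
  k=2: m=9, d=25, a=1
  k=3: m=16, d=8, a=4
  k=4: m=16, d=25, a=1
  k=5: m=9, d=15, a=2
  k=6: m=21, d=1, a=42
d=1 and a=2a₀=42 at k=6, so the next step gives (m, d) = (21, 15) again — its k=1 value — and the period has length 6.

[21; 2, 1, 4, 1, 2, 42]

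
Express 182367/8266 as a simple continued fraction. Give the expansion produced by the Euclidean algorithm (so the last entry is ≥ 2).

[22; 16, 19, 1, 4, 5]

182367 = 22×8266 + 515
8266 = 16×515 + 26
515 = 19×26 + 21
26 = 1×21 + 5
21 = 4×5 + 1
5 = 5×1 + 0  (stop)
So 182367/8266 = [22; 16, 19, 1, 4, 5].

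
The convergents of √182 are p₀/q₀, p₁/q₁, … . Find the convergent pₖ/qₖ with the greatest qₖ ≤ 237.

1457/108

√182 = [13; 2, 26, …] (period length 2).
Convergents:
  p_0/q_0 = 13/1
  p_1/q_1 = 27/2
  p_2/q_2 = 715/53
  p_3/q_3 = 1457/108
  p_4/q_4 = 38597/2861
q_3 = 108 ≤ 237 < 2861 = q_4, so the answer is 1457/108.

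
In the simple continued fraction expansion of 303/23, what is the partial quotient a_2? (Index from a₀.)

303 = 13·23 + 4   →  a_0 = 13
23 = 5·4 + 3   →  a_1 = 5
4 = 1·3 + 1   →  a_2 = 1

1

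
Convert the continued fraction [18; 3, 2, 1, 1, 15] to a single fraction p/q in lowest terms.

Using pₖ = aₖpₖ₋₁ + pₖ₋₂ and qₖ = aₖqₖ₋₁ + qₖ₋₂:
  k=0: a=18, p=18, q=1
  k=1: a=3, p=55, q=3
  k=2: a=2, p=128, q=7
  k=3: a=1, p=183, q=10
  k=4: a=1, p=311, q=17
  k=5: a=15, p=4848, q=265

4848/265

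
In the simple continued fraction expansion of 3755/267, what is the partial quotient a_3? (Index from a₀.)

2

3755 = 14·267 + 17   →  a_0 = 14
267 = 15·17 + 12   →  a_1 = 15
17 = 1·12 + 5   →  a_2 = 1
12 = 2·5 + 2   →  a_3 = 2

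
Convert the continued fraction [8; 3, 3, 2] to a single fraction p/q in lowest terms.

191/23

Fold from the inside: start with 2/1.
  3 + 1/2 = 7/2
  3 + 2/7 = 23/7
  8 + 7/23 = 191/23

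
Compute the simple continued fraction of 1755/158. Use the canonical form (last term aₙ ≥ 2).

1755 = 11·158 + 17
158 = 9·17 + 5
17 = 3·5 + 2
5 = 2·2 + 1
2 = 2·1 + 0  (stop)
So 1755/158 = [11; 9, 3, 2, 2].

[11; 9, 3, 2, 2]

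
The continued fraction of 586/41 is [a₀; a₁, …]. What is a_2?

586 = 14·41 + 12   →  a_0 = 14
41 = 3·12 + 5   →  a_1 = 3
12 = 2·5 + 2   →  a_2 = 2

2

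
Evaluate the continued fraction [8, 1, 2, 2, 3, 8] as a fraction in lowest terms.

1733/199

Fold from the inside: start with 8/1.
  3 + 1/8 = 25/8
  2 + 8/25 = 58/25
  2 + 25/58 = 141/58
  1 + 58/141 = 199/141
  8 + 141/199 = 1733/199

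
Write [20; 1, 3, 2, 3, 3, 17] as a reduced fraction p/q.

Using pₖ = aₖpₖ₋₁ + pₖ₋₂ and qₖ = aₖqₖ₋₁ + qₖ₋₂:
  k=0: a=20, p=20, q=1
  k=1: a=1, p=21, q=1
  k=2: a=3, p=83, q=4
  k=3: a=2, p=187, q=9
  k=4: a=3, p=644, q=31
  k=5: a=3, p=2119, q=102
  k=6: a=17, p=36667, q=1765

36667/1765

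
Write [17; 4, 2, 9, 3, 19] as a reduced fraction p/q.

Using pₖ = aₖpₖ₋₁ + pₖ₋₂ and qₖ = aₖqₖ₋₁ + qₖ₋₂:
  k=0: a=17, p=17, q=1
  k=1: a=4, p=69, q=4
  k=2: a=2, p=155, q=9
  k=3: a=9, p=1464, q=85
  k=4: a=3, p=4547, q=264
  k=5: a=19, p=87857, q=5101

87857/5101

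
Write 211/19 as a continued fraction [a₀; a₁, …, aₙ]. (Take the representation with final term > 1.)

211 = 11×19 + 2
19 = 9×2 + 1
2 = 2×1 + 0  (stop)
So 211/19 = [11; 9, 2].

[11; 9, 2]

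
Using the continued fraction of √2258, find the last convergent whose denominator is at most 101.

√2258 = [47; 1, 1, 13, 13, 1, 1, 94, …] (period length 7).
Convergents:
  p_0/q_0 = 47/1
  p_1/q_1 = 48/1
  p_2/q_2 = 95/2
  p_3/q_3 = 1283/27
  p_4/q_4 = 16774/353
q_3 = 27 ≤ 101 < 353 = q_4, so the answer is 1283/27.

1283/27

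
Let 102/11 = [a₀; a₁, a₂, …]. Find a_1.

102 = 9·11 + 3   →  a_0 = 9
11 = 3·3 + 2   →  a_1 = 3

3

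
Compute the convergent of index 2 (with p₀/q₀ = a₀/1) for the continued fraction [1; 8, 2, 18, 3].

19/17

Using pₖ = aₖpₖ₋₁ + pₖ₋₂, qₖ = aₖqₖ₋₁ + qₖ₋₂ (with p₋₁=1, p₋₂=0, q₋₁=0, q₋₂=1):
  k=0: a=1, p=1, q=1
  k=1: a=8, p=9, q=8
  k=2: a=2, p=19, q=17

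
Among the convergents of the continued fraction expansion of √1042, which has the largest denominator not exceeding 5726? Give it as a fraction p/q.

156429/4846

√1042 = [32; 3, 1, 1, 3, 64, …] (period length 5).
Convergents:
  p_0/q_0 = 32/1
  p_1/q_1 = 97/3
  p_2/q_2 = 129/4
  p_3/q_3 = 226/7
  p_4/q_4 = 807/25
  p_5/q_5 = 51874/1607
  p_6/q_6 = 156429/4846
  p_7/q_7 = 208303/6453
q_6 = 4846 ≤ 5726 < 6453 = q_7, so the answer is 156429/4846.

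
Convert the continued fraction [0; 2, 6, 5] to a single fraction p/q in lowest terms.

31/67

Fold from the inside: start with 5/1.
  6 + 1/5 = 31/5
  2 + 5/31 = 67/31
  0 + 31/67 = 31/67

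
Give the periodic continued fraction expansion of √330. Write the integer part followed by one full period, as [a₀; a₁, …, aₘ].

a₀ = ⌊√330⌋ = 18.

[18; 6, 36]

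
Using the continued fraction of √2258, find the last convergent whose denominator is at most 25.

√2258 = [47; 1, 1, 13, 13, 1, 1, 94, …] (period length 7).
Convergents:
  p_0/q_0 = 47/1
  p_1/q_1 = 48/1
  p_2/q_2 = 95/2
  p_3/q_3 = 1283/27
q_2 = 2 ≤ 25 < 27 = q_3, so the answer is 95/2.

95/2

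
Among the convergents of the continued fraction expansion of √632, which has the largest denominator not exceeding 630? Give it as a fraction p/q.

√632 = [25; 7, 6, 7, 50, …] (period length 4).
Convergents:
  p_0/q_0 = 25/1
  p_1/q_1 = 176/7
  p_2/q_2 = 1081/43
  p_3/q_3 = 7743/308
  p_4/q_4 = 388231/15443
q_3 = 308 ≤ 630 < 15443 = q_4, so the answer is 7743/308.

7743/308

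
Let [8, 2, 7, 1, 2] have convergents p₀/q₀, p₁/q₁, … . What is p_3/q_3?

Using pₖ = aₖpₖ₋₁ + pₖ₋₂, qₖ = aₖqₖ₋₁ + qₖ₋₂ (with p₋₁=1, p₋₂=0, q₋₁=0, q₋₂=1):
  k=0: a=8, p=8, q=1
  k=1: a=2, p=17, q=2
  k=2: a=7, p=127, q=15
  k=3: a=1, p=144, q=17

144/17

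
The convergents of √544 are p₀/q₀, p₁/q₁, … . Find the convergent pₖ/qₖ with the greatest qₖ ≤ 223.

√544 = [23; 3, 11, 3, 46, …] (period length 4).
Convergents:
  p_0/q_0 = 23/1
  p_1/q_1 = 70/3
  p_2/q_2 = 793/34
  p_3/q_3 = 2449/105
  p_4/q_4 = 113447/4864
q_3 = 105 ≤ 223 < 4864 = q_4, so the answer is 2449/105.

2449/105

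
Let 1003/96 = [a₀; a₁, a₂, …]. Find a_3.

3

1003 = 10·96 + 43   →  a_0 = 10
96 = 2·43 + 10   →  a_1 = 2
43 = 4·10 + 3   →  a_2 = 4
10 = 3·3 + 1   →  a_3 = 3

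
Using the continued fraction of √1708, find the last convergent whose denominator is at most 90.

√1708 = [41; 3, 20, 3, 82, …] (period length 4).
Convergents:
  p_0/q_0 = 41/1
  p_1/q_1 = 124/3
  p_2/q_2 = 2521/61
  p_3/q_3 = 7687/186
q_2 = 61 ≤ 90 < 186 = q_3, so the answer is 2521/61.

2521/61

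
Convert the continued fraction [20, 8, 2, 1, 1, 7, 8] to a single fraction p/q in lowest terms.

52189/2594

Using pₖ = aₖpₖ₋₁ + pₖ₋₂ and qₖ = aₖqₖ₋₁ + qₖ₋₂:
  k=0: a=20, p=20, q=1
  k=1: a=8, p=161, q=8
  k=2: a=2, p=342, q=17
  k=3: a=1, p=503, q=25
  k=4: a=1, p=845, q=42
  k=5: a=7, p=6418, q=319
  k=6: a=8, p=52189, q=2594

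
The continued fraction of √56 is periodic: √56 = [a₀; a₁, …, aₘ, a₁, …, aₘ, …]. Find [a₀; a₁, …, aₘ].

[7; 2, 14]

a₀ = ⌊√56⌋ = 7.
With m₀=0, d₀=1 and mₖ₊₁ = dₖaₖ − mₖ, dₖ₊₁ = (n − mₖ₊₁²)/dₖ, aₖ₊₁ = ⌊(a₀+mₖ₊₁)/dₖ₊₁⌋:
  k=1: m=7, d=7, a=2
  k=2: m=7, d=1, a=14
d=1 and a=2a₀=14 at k=2, so the next step gives (m, d) = (7, 7) again — its k=1 value — and the period has length 2.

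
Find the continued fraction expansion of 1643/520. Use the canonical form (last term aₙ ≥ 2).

[3; 6, 3, 1, 3, 2, 2]

1643 = 3*520 + 83
520 = 6*83 + 22
83 = 3*22 + 17
22 = 1*17 + 5
17 = 3*5 + 2
5 = 2*2 + 1
2 = 2*1 + 0  (stop)
So 1643/520 = [3; 6, 3, 1, 3, 2, 2].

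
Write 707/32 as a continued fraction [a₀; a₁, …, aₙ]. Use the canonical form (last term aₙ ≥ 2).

707 = 22·32 + 3
32 = 10·3 + 2
3 = 1·2 + 1
2 = 2·1 + 0  (stop)
So 707/32 = [22; 10, 1, 2].

[22; 10, 1, 2]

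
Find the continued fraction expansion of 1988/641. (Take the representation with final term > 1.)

1988 = 3·641 + 65
641 = 9·65 + 56
65 = 1·56 + 9
56 = 6·9 + 2
9 = 4·2 + 1
2 = 2·1 + 0  (stop)
So 1988/641 = [3; 9, 1, 6, 4, 2].

[3; 9, 1, 6, 4, 2]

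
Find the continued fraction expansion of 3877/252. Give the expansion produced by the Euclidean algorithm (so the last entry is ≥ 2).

[15; 2, 1, 1, 2, 19]

3877 = 15×252 + 97
252 = 2×97 + 58
97 = 1×58 + 39
58 = 1×39 + 19
39 = 2×19 + 1
19 = 19×1 + 0  (stop)
So 3877/252 = [15; 2, 1, 1, 2, 19].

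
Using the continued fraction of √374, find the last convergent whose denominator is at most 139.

1141/59

√374 = [19; 2, 1, 18, 1, 2, 38, …] (period length 6).
Convergents:
  p_0/q_0 = 19/1
  p_1/q_1 = 39/2
  p_2/q_2 = 58/3
  p_3/q_3 = 1083/56
  p_4/q_4 = 1141/59
  p_5/q_5 = 3365/174
q_4 = 59 ≤ 139 < 174 = q_5, so the answer is 1141/59.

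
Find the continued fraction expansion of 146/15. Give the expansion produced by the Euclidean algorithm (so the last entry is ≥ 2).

146 = 9·15 + 11
15 = 1·11 + 4
11 = 2·4 + 3
4 = 1·3 + 1
3 = 3·1 + 0  (stop)
So 146/15 = [9; 1, 2, 1, 3].

[9; 1, 2, 1, 3]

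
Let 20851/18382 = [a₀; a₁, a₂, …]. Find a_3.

20851 = 1·18382 + 2469   →  a_0 = 1
18382 = 7·2469 + 1099   →  a_1 = 7
2469 = 2·1099 + 271   →  a_2 = 2
1099 = 4·271 + 15   →  a_3 = 4

4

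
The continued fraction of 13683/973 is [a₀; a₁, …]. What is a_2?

13683 = 14·973 + 61   →  a_0 = 14
973 = 15·61 + 58   →  a_1 = 15
61 = 1·58 + 3   →  a_2 = 1

1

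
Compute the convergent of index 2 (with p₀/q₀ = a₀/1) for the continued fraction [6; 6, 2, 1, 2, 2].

80/13

Using pₖ = aₖpₖ₋₁ + pₖ₋₂, qₖ = aₖqₖ₋₁ + qₖ₋₂ (with p₋₁=1, p₋₂=0, q₋₁=0, q₋₂=1):
  k=0: a=6, p=6, q=1
  k=1: a=6, p=37, q=6
  k=2: a=2, p=80, q=13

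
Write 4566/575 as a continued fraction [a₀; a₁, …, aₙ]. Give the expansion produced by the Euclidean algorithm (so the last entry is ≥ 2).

4566 = 7×575 + 541
575 = 1×541 + 34
541 = 15×34 + 31
34 = 1×31 + 3
31 = 10×3 + 1
3 = 3×1 + 0  (stop)
So 4566/575 = [7; 1, 15, 1, 10, 3].

[7; 1, 15, 1, 10, 3]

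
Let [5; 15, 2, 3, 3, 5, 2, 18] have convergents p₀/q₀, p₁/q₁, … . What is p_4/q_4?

Using pₖ = aₖpₖ₋₁ + pₖ₋₂, qₖ = aₖqₖ₋₁ + qₖ₋₂ (with p₋₁=1, p₋₂=0, q₋₁=0, q₋₂=1):
  k=0: a=5, p=5, q=1
  k=1: a=15, p=76, q=15
  k=2: a=2, p=157, q=31
  k=3: a=3, p=547, q=108
  k=4: a=3, p=1798, q=355

1798/355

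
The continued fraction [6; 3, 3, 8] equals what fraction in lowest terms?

523/83

Fold from the inside: start with 8/1.
  3 + 1/8 = 25/8
  3 + 8/25 = 83/25
  6 + 25/83 = 523/83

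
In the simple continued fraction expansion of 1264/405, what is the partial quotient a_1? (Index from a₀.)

1264 = 3·405 + 49   →  a_0 = 3
405 = 8·49 + 13   →  a_1 = 8

8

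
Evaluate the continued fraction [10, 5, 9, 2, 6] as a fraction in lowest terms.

Fold from the inside: start with 6/1.
  2 + 1/6 = 13/6
  9 + 6/13 = 123/13
  5 + 13/123 = 628/123
  10 + 123/628 = 6403/628

6403/628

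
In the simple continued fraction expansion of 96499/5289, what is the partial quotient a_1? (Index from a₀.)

96499 = 18·5289 + 1297   →  a_0 = 18
5289 = 4·1297 + 101   →  a_1 = 4

4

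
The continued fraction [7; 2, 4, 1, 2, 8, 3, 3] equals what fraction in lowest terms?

Fold from the inside: start with 3/1.
  3 + 1/3 = 10/3
  8 + 3/10 = 83/10
  2 + 10/83 = 176/83
  1 + 83/176 = 259/176
  4 + 176/259 = 1212/259
  2 + 259/1212 = 2683/1212
  7 + 1212/2683 = 19993/2683

19993/2683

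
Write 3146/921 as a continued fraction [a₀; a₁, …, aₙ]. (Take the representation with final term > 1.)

[3; 2, 2, 2, 8, 9]

3146 = 3*921 + 383
921 = 2*383 + 155
383 = 2*155 + 73
155 = 2*73 + 9
73 = 8*9 + 1
9 = 9*1 + 0  (stop)
So 3146/921 = [3; 2, 2, 2, 8, 9].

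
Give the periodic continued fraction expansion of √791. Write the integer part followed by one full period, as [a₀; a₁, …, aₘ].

a₀ = ⌊√791⌋ = 28.
With m₀=0, d₀=1 and mₖ₊₁ = dₖaₖ − mₖ, dₖ₊₁ = (n − mₖ₊₁²)/dₖ, aₖ₊₁ = ⌊(a₀+mₖ₊₁)/dₖ₊₁⌋:
  k=1: m=28, d=7, a=8
  k=2: m=28, d=1, a=56
d=1 and a=2a₀=56 at k=2, so the next step gives (m, d) = (28, 7) again — its k=1 value — and the period has length 2.

[28; 8, 56]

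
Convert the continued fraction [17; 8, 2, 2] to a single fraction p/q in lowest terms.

719/42

Using pₖ = aₖpₖ₋₁ + pₖ₋₂ and qₖ = aₖqₖ₋₁ + qₖ₋₂:
  k=0: a=17, p=17, q=1
  k=1: a=8, p=137, q=8
  k=2: a=2, p=291, q=17
  k=3: a=2, p=719, q=42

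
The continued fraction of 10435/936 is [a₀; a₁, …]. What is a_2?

10435 = 11·936 + 139   →  a_0 = 11
936 = 6·139 + 102   →  a_1 = 6
139 = 1·102 + 37   →  a_2 = 1

1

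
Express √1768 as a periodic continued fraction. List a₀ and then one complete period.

[42; 21, 84]

a₀ = ⌊√1768⌋ = 42.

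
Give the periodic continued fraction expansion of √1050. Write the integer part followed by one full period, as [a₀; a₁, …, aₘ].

a₀ = ⌊√1050⌋ = 32.
With m₀=0, d₀=1 and mₖ₊₁ = dₖaₖ − mₖ, dₖ₊₁ = (n − mₖ₊₁²)/dₖ, aₖ₊₁ = ⌊(a₀+mₖ₊₁)/dₖ₊₁⌋:
  k=1: m=32, d=26, a=2
  k=2: m=20, d=25, a=2
  k=3: m=30, d=6, a=10
  k=4: m=30, d=25, a=2
  k=5: m=20, d=26, a=2
  k=6: m=32, d=1, a=64
d=1 and a=2a₀=64 at k=6, so the next step gives (m, d) = (32, 26) again — its k=1 value — and the period has length 6.

[32; 2, 2, 10, 2, 2, 64]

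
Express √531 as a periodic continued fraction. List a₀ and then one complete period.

a₀ = ⌊√531⌋ = 23.
With m₀=0, d₀=1 and mₖ₊₁ = dₖaₖ − mₖ, dₖ₊₁ = (n − mₖ₊₁²)/dₖ, aₖ₊₁ = ⌊(a₀+mₖ₊₁)/dₖ₊₁⌋:
  k=1: m=23, d=2, a=23
  k=2: m=23, d=1, a=46
d=1 and a=2a₀=46 at k=2, so the next step gives (m, d) = (23, 2) again — its k=1 value — and the period has length 2.

[23; 23, 46]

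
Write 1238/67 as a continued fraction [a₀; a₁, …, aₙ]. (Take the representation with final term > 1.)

1238 = 18*67 + 32
67 = 2*32 + 3
32 = 10*3 + 2
3 = 1*2 + 1
2 = 2*1 + 0  (stop)
So 1238/67 = [18; 2, 10, 1, 2].

[18; 2, 10, 1, 2]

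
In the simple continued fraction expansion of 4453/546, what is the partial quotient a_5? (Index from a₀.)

3

4453 = 8·546 + 85   →  a_0 = 8
546 = 6·85 + 36   →  a_1 = 6
85 = 2·36 + 13   →  a_2 = 2
36 = 2·13 + 10   →  a_3 = 2
13 = 1·10 + 3   →  a_4 = 1
10 = 3·3 + 1   →  a_5 = 3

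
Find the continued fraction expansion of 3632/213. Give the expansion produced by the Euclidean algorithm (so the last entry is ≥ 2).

[17; 19, 2, 1, 3]

3632 = 17*213 + 11
213 = 19*11 + 4
11 = 2*4 + 3
4 = 1*3 + 1
3 = 3*1 + 0  (stop)
So 3632/213 = [17; 19, 2, 1, 3].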